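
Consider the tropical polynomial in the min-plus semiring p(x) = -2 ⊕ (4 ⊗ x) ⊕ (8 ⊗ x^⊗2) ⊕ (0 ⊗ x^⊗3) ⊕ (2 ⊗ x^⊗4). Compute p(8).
p(8) = -2

A tropical monomial a ⊗ x^⊗i evaluates to a + i · x. Evaluating each term at x = 8:
  Term 0 contributes -2 + 0 · 8 = -2
  Term 1 contributes 4 + 1 · 8 = 12
  Term 2 contributes 8 + 2 · 8 = 24
  Term 3 contributes 0 + 3 · 8 = 24
  Term 4 contributes 2 + 4 · 8 = 34
p(8) = ⊕ of these = min[-2, 12, 24, 24, 34] = -2.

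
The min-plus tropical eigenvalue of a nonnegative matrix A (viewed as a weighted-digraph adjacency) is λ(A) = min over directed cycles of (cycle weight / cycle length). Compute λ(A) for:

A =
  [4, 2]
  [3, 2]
λ(A) = 2

Enumerate directed cycles and compute their means (weight / length). Sample:
  cycle 0 → 0: weight = 4, length = 1, mean = 4/1 ≈ 4.000
  cycle 1 → 1: weight = 2, length = 1, mean = 2/1 ≈ 2.000
  cycle 0 → 1 → 0: weight = 5, length = 2, mean = 5/2 ≈ 2.500
  cycle 1 → 0 → 1: weight = 5, length = 2, mean = 5/2 ≈ 2.500
Minimum mean = 2.000, attained e.g. along the cycle 1 → 1 with weight 2 and length 1. So λ(A) = 2/1 = 2.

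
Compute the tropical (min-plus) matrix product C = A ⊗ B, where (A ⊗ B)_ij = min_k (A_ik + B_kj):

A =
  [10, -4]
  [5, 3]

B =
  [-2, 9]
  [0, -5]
A ⊗ B =
  [-4, -9]
  [3, -2]

Apply the min-plus product entry-by-entry:
  C[0][0] = min over k of (A[0][0] + B[0][0] = 10 + -2 = 8, A[0][1] + B[1][0] = -4 + 0 = -4) = -4 (attained at k = 1)
  C[0][1] = min over k of (A[0][0] + B[0][1] = 10 + 9 = 19, A[0][1] + B[1][1] = -4 + -5 = -9) = -9 (attained at k = 1)
  C[1][0] = min over k of (A[1][0] + B[0][0] = 5 + -2 = 3, A[1][1] + B[1][0] = 3 + 0 = 3) = 3 (attained at k = 0)
  C[1][1] = min over k of (A[1][0] + B[0][1] = 5 + 9 = 14, A[1][1] + B[1][1] = 3 + -5 = -2) = -2 (attained at k = 1)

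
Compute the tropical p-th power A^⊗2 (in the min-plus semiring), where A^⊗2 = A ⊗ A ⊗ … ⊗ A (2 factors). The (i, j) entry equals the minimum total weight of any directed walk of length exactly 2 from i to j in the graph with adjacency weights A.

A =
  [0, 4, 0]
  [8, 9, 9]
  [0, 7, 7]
A^⊗2 =
  [0, 4, 0]
  [8, 12, 8]
  [0, 4, 0]

Each entry (A^⊗2)_ij equals the minimum over all length-2 walks i = v_0 → v_1 → … → v_2 = j of Σ_t A[v_t][v_{t+1}]. For example, for (i, j) = (0, 2) we minimise over 3 possible intermediate vertex sequences; the minimum is 0, attained along the walk 0 → 0 → 2.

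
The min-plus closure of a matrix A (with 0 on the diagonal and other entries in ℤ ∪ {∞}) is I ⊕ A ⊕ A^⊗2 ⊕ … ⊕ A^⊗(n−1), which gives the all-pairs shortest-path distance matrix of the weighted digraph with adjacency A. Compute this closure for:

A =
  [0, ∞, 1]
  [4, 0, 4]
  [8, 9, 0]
Closure =
  [0, 10, 1]
  [4, 0, 4]
  [8, 9, 0]

This is the Floyd-Warshall all-pairs shortest-path computation. For each intermediate vertex k = 0, 1, …, 2, update dist[i][j] ← min(dist[i][j], dist[i][k] + dist[k][j]). The final matrix gives, for each (i, j), the minimum total weight of any directed path from i to j (possibly empty when i = j).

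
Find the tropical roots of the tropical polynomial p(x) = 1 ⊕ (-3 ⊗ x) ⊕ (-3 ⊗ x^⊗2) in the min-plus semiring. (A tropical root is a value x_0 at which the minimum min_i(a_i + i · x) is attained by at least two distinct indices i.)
Roots: {0, 4}

Each tropical root is a break point of the lower envelope of the lines y = a_i + i · x (there are 3 lines, with slopes 0, 1, ..., 2). Only the lines that attain the minimum somewhere contribute to roots; other lines are dominated. Here the surviving (envelope) indices are i = 2, i = 1, i = 0.
Intersections between consecutive envelope lines give the roots: for adjacent envelope indices i < j the intersection is x = (a_i − a_j) / (j − i). Reading off the sorted break points: {0, 4}.
Verification: at each break x_0, at least two indices attain the minimum of min_i(a_i + i · x_0).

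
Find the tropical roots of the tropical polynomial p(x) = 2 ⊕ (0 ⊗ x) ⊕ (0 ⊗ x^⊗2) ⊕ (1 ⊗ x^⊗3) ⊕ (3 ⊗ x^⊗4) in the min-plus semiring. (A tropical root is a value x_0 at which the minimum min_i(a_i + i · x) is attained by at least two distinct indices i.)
Roots: {-2, -1, 0, 2}

Each tropical root is a break point of the lower envelope of the lines y = a_i + i · x (there are 5 lines, with slopes 0, 1, ..., 4). Only the lines that attain the minimum somewhere contribute to roots; other lines are dominated. Here the surviving (envelope) indices are i = 4, i = 3, i = 2, i = 1, i = 0.
Intersections between consecutive envelope lines give the roots: for adjacent envelope indices i < j the intersection is x = (a_i − a_j) / (j − i). Reading off the sorted break points: {-2, -1, 0, 2}.
Verification: at each break x_0, at least two indices attain the minimum of min_i(a_i + i · x_0).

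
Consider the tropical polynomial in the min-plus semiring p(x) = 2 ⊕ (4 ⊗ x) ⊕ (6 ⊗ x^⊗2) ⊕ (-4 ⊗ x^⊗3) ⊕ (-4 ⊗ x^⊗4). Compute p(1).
p(1) = -1

A tropical monomial a ⊗ x^⊗i evaluates to a + i · x. Evaluating each term at x = 1:
  Term 0 contributes 2 + 0 · 1 = 2
  Term 1 contributes 4 + 1 · 1 = 5
  Term 2 contributes 6 + 2 · 1 = 8
  Term 3 contributes -4 + 3 · 1 = -1
  Term 4 contributes -4 + 4 · 1 = 0
p(1) = ⊕ of these = min[2, 5, 8, -1, 0] = -1.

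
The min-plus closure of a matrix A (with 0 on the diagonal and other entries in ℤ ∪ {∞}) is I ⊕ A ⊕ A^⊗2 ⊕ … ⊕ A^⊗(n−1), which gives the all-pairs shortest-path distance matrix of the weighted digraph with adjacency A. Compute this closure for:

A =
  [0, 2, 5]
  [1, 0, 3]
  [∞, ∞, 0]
Closure =
  [0, 2, 5]
  [1, 0, 3]
  [∞, ∞, 0]

This is the Floyd-Warshall all-pairs shortest-path computation. For each intermediate vertex k = 0, 1, …, 2, update dist[i][j] ← min(dist[i][j], dist[i][k] + dist[k][j]). The final matrix gives, for each (i, j), the minimum total weight of any directed path from i to j (possibly empty when i = j).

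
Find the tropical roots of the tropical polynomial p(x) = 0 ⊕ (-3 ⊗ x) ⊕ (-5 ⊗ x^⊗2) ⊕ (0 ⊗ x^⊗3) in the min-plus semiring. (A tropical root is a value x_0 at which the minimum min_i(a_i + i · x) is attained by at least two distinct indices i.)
Roots: {-5, 2, 3}

Each tropical root is a break point of the lower envelope of the lines y = a_i + i · x (there are 4 lines, with slopes 0, 1, ..., 3). Only the lines that attain the minimum somewhere contribute to roots; other lines are dominated. Here the surviving (envelope) indices are i = 3, i = 2, i = 1, i = 0.
Intersections between consecutive envelope lines give the roots: for adjacent envelope indices i < j the intersection is x = (a_i − a_j) / (j − i). Reading off the sorted break points: {-5, 2, 3}.
Verification: at each break x_0, at least two indices attain the minimum of min_i(a_i + i · x_0).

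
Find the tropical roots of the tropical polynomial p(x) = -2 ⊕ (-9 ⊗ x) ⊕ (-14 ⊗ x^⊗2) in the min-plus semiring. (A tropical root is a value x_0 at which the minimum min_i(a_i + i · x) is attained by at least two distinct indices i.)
Roots: {5, 7}

Each tropical root is a break point of the lower envelope of the lines y = a_i + i · x (there are 3 lines, with slopes 0, 1, ..., 2). Only the lines that attain the minimum somewhere contribute to roots; other lines are dominated. Here the surviving (envelope) indices are i = 2, i = 1, i = 0.
Intersections between consecutive envelope lines give the roots: for adjacent envelope indices i < j the intersection is x = (a_i − a_j) / (j − i). Reading off the sorted break points: {5, 7}.
Verification: at each break x_0, at least two indices attain the minimum of min_i(a_i + i · x_0).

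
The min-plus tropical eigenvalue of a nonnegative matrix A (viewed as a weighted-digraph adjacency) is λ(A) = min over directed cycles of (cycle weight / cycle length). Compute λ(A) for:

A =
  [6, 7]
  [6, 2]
λ(A) = 2

Enumerate directed cycles and compute their means (weight / length). Sample:
  cycle 0 → 0: weight = 6, length = 1, mean = 6/1 ≈ 6.000
  cycle 1 → 1: weight = 2, length = 1, mean = 2/1 ≈ 2.000
  cycle 0 → 1 → 0: weight = 13, length = 2, mean = 13/2 ≈ 6.500
  cycle 1 → 0 → 1: weight = 13, length = 2, mean = 13/2 ≈ 6.500
Minimum mean = 2.000, attained e.g. along the cycle 1 → 1 with weight 2 and length 1. So λ(A) = 2/1 = 2.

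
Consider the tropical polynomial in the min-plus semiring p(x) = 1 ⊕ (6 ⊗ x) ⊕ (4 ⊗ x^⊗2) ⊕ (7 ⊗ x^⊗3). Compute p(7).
p(7) = 1

A tropical monomial a ⊗ x^⊗i evaluates to a + i · x. Evaluating each term at x = 7:
  Term 0 contributes 1 + 0 · 7 = 1
  Term 1 contributes 6 + 1 · 7 = 13
  Term 2 contributes 4 + 2 · 7 = 18
  Term 3 contributes 7 + 3 · 7 = 28
p(7) = ⊕ of these = min[1, 13, 18, 28] = 1.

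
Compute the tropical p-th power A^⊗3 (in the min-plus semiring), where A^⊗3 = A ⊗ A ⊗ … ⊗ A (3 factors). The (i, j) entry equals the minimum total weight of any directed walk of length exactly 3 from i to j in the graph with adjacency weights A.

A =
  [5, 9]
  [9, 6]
A^⊗3 =
  [15, 19]
  [19, 18]

Each entry (A^⊗3)_ij equals the minimum over all length-3 walks i = v_0 → v_1 → … → v_3 = j of Σ_t A[v_t][v_{t+1}]. For example, for (i, j) = (0, 1) we minimise over 4 possible intermediate vertex sequences; the minimum is 19, attained along the walk 0 → 0 → 0 → 1.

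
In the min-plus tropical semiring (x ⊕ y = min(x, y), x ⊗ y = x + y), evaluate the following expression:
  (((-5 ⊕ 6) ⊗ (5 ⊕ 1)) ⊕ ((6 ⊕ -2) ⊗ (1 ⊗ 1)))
(((-5 ⊕ 6) ⊗ (5 ⊕ 1)) ⊕ ((6 ⊕ -2) ⊗ (1 ⊗ 1))) = -4

Expand innermost to outermost. Recall ⊕ takes the minimum of its arguments and ⊗ takes their sum. Working out the expression (((-5 ⊕ 6) ⊗ (5 ⊕ 1)) ⊕ ((6 ⊕ -2) ⊗ (1 ⊗ 1))) gives -4.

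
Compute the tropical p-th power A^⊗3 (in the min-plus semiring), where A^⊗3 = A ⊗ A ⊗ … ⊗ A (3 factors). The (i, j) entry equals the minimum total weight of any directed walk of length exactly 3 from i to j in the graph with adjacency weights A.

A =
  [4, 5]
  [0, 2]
A^⊗3 =
  [7, 9]
  [4, 6]

Each entry (A^⊗3)_ij equals the minimum over all length-3 walks i = v_0 → v_1 → … → v_3 = j of Σ_t A[v_t][v_{t+1}]. For example, for (i, j) = (0, 1) we minimise over 4 possible intermediate vertex sequences; the minimum is 9, attained along the walk 0 → 1 → 1 → 1.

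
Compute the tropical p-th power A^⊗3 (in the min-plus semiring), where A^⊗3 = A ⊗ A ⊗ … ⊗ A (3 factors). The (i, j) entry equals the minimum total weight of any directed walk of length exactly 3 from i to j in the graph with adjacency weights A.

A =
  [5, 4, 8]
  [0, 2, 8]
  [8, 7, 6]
A^⊗3 =
  [6, 8, 12]
  [4, 6, 10]
  [9, 11, 15]

Each entry (A^⊗3)_ij equals the minimum over all length-3 walks i = v_0 → v_1 → … → v_3 = j of Σ_t A[v_t][v_{t+1}]. For example, for (i, j) = (0, 2) we minimise over 9 possible intermediate vertex sequences; the minimum is 12, attained along the walk 0 → 1 → 0 → 2.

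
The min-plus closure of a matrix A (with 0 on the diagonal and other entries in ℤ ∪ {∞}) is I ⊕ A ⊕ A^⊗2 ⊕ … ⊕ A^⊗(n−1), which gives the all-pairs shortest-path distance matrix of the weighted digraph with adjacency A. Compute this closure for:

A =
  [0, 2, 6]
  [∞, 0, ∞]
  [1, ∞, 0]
Closure =
  [0, 2, 6]
  [∞, 0, ∞]
  [1, 3, 0]

This is the Floyd-Warshall all-pairs shortest-path computation. For each intermediate vertex k = 0, 1, …, 2, update dist[i][j] ← min(dist[i][j], dist[i][k] + dist[k][j]). The final matrix gives, for each (i, j), the minimum total weight of any directed path from i to j (possibly empty when i = j).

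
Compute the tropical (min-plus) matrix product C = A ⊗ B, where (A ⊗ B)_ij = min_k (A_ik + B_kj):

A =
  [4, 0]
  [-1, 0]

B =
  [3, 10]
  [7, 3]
A ⊗ B =
  [7, 3]
  [2, 3]

Apply the min-plus product entry-by-entry:
  C[0][0] = min over k of (A[0][0] + B[0][0] = 4 + 3 = 7, A[0][1] + B[1][0] = 0 + 7 = 7) = 7 (attained at k = 0)
  C[0][1] = min over k of (A[0][0] + B[0][1] = 4 + 10 = 14, A[0][1] + B[1][1] = 0 + 3 = 3) = 3 (attained at k = 1)
  C[1][0] = min over k of (A[1][0] + B[0][0] = -1 + 3 = 2, A[1][1] + B[1][0] = 0 + 7 = 7) = 2 (attained at k = 0)
  C[1][1] = min over k of (A[1][0] + B[0][1] = -1 + 10 = 9, A[1][1] + B[1][1] = 0 + 3 = 3) = 3 (attained at k = 1)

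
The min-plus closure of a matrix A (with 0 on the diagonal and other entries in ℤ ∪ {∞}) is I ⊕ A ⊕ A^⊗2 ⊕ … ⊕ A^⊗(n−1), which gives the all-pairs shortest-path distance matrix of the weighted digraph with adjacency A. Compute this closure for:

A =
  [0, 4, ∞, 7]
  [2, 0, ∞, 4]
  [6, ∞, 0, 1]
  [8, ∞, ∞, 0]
Closure =
  [0, 4, ∞, 7]
  [2, 0, ∞, 4]
  [6, 10, 0, 1]
  [8, 12, ∞, 0]

This is the Floyd-Warshall all-pairs shortest-path computation. For each intermediate vertex k = 0, 1, …, 3, update dist[i][j] ← min(dist[i][j], dist[i][k] + dist[k][j]). The final matrix gives, for each (i, j), the minimum total weight of any directed path from i to j (possibly empty when i = j).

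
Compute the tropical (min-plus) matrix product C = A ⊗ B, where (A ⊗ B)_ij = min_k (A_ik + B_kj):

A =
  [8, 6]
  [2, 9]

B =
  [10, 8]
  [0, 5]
A ⊗ B =
  [6, 11]
  [9, 10]

Apply the min-plus product entry-by-entry:
  C[0][0] = min over k of (A[0][0] + B[0][0] = 8 + 10 = 18, A[0][1] + B[1][0] = 6 + 0 = 6) = 6 (attained at k = 1)
  C[0][1] = min over k of (A[0][0] + B[0][1] = 8 + 8 = 16, A[0][1] + B[1][1] = 6 + 5 = 11) = 11 (attained at k = 1)
  C[1][0] = min over k of (A[1][0] + B[0][0] = 2 + 10 = 12, A[1][1] + B[1][0] = 9 + 0 = 9) = 9 (attained at k = 1)
  C[1][1] = min over k of (A[1][0] + B[0][1] = 2 + 8 = 10, A[1][1] + B[1][1] = 9 + 5 = 14) = 10 (attained at k = 0)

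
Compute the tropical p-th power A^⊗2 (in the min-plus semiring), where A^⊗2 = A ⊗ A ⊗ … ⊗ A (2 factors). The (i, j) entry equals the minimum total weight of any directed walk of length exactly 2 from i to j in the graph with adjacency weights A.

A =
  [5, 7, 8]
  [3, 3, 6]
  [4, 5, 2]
A^⊗2 =
  [10, 10, 10]
  [6, 6, 8]
  [6, 7, 4]

Each entry (A^⊗2)_ij equals the minimum over all length-2 walks i = v_0 → v_1 → … → v_2 = j of Σ_t A[v_t][v_{t+1}]. For example, for (i, j) = (0, 2) we minimise over 3 possible intermediate vertex sequences; the minimum is 10, attained along the walk 0 → 2 → 2.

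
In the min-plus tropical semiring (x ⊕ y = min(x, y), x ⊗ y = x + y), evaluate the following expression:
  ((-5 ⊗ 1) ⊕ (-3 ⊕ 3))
((-5 ⊗ 1) ⊕ (-3 ⊕ 3)) = -4

Expand innermost to outermost. Recall ⊕ takes the minimum of its arguments and ⊗ takes their sum. Working out the expression ((-5 ⊗ 1) ⊕ (-3 ⊕ 3)) gives -4.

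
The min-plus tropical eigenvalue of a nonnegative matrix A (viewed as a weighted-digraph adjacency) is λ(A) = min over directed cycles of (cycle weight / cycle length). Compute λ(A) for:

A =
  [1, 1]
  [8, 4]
λ(A) = 1

Enumerate directed cycles and compute their means (weight / length). Sample:
  cycle 0 → 0: weight = 1, length = 1, mean = 1/1 ≈ 1.000
  cycle 1 → 1: weight = 4, length = 1, mean = 4/1 ≈ 4.000
  cycle 0 → 1 → 0: weight = 9, length = 2, mean = 9/2 ≈ 4.500
  cycle 1 → 0 → 1: weight = 9, length = 2, mean = 9/2 ≈ 4.500
Minimum mean = 1.000, attained e.g. along the cycle 0 → 0 with weight 1 and length 1. So λ(A) = 1/1 = 1.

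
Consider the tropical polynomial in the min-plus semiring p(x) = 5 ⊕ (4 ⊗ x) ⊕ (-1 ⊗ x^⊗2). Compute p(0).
p(0) = -1

A tropical monomial a ⊗ x^⊗i evaluates to a + i · x. Evaluating each term at x = 0:
  Term 0 contributes 5 + 0 · 0 = 5
  Term 1 contributes 4 + 1 · 0 = 4
  Term 2 contributes -1 + 2 · 0 = -1
p(0) = ⊕ of these = min[5, 4, -1] = -1.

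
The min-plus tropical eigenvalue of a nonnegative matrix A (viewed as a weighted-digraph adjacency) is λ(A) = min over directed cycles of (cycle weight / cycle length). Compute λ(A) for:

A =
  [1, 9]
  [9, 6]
λ(A) = 1

Enumerate directed cycles and compute their means (weight / length). Sample:
  cycle 0 → 0: weight = 1, length = 1, mean = 1/1 ≈ 1.000
  cycle 1 → 1: weight = 6, length = 1, mean = 6/1 ≈ 6.000
  cycle 0 → 1 → 0: weight = 18, length = 2, mean = 18/2 ≈ 9.000
  cycle 1 → 0 → 1: weight = 18, length = 2, mean = 18/2 ≈ 9.000
Minimum mean = 1.000, attained e.g. along the cycle 0 → 0 with weight 1 and length 1. So λ(A) = 1/1 = 1.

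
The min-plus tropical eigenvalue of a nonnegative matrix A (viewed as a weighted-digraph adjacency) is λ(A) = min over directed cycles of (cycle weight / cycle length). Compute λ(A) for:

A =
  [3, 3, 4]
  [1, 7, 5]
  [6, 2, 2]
λ(A) = 2

Enumerate directed cycles and compute their means (weight / length). Sample:
  cycle 0 → 0: weight = 3, length = 1, mean = 3/1 ≈ 3.000
  cycle 1 → 1: weight = 7, length = 1, mean = 7/1 ≈ 7.000
  cycle 2 → 2: weight = 2, length = 1, mean = 2/1 ≈ 2.000
  cycle 0 → 1 → 0: weight = 4, length = 2, mean = 4/2 ≈ 2.000
  cycle 0 → 2 → 0: weight = 10, length = 2, mean = 10/2 ≈ 5.000
  cycle 1 → 0 → 1: weight = 4, length = 2, mean = 4/2 ≈ 2.000
Minimum mean = 2.000, attained e.g. along the cycle 2 → 2 with weight 2 and length 1. So λ(A) = 2/1 = 2.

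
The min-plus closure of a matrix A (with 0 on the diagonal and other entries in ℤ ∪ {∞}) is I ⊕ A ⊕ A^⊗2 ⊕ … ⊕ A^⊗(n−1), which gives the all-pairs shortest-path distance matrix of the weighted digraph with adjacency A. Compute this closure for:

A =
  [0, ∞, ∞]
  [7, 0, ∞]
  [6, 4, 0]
Closure =
  [0, ∞, ∞]
  [7, 0, ∞]
  [6, 4, 0]

This is the Floyd-Warshall all-pairs shortest-path computation. For each intermediate vertex k = 0, 1, …, 2, update dist[i][j] ← min(dist[i][j], dist[i][k] + dist[k][j]). The final matrix gives, for each (i, j), the minimum total weight of any directed path from i to j (possibly empty when i = j).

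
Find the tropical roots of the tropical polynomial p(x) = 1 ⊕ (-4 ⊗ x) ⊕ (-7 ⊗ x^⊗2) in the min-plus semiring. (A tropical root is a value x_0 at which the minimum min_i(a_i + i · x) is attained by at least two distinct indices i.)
Roots: {3, 5}

Each tropical root is a break point of the lower envelope of the lines y = a_i + i · x (there are 3 lines, with slopes 0, 1, ..., 2). Only the lines that attain the minimum somewhere contribute to roots; other lines are dominated. Here the surviving (envelope) indices are i = 2, i = 1, i = 0.
Intersections between consecutive envelope lines give the roots: for adjacent envelope indices i < j the intersection is x = (a_i − a_j) / (j − i). Reading off the sorted break points: {3, 5}.
Verification: at each break x_0, at least two indices attain the minimum of min_i(a_i + i · x_0).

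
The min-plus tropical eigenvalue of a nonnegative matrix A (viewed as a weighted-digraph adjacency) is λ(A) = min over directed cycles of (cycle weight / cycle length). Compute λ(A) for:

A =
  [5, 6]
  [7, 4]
λ(A) = 4

Enumerate directed cycles and compute their means (weight / length). Sample:
  cycle 0 → 0: weight = 5, length = 1, mean = 5/1 ≈ 5.000
  cycle 1 → 1: weight = 4, length = 1, mean = 4/1 ≈ 4.000
  cycle 0 → 1 → 0: weight = 13, length = 2, mean = 13/2 ≈ 6.500
  cycle 1 → 0 → 1: weight = 13, length = 2, mean = 13/2 ≈ 6.500
Minimum mean = 4.000, attained e.g. along the cycle 1 → 1 with weight 4 and length 1. So λ(A) = 4/1 = 4.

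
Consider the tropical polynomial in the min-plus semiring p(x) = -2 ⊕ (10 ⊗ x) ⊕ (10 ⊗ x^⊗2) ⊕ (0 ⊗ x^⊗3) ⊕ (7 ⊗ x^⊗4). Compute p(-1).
p(-1) = -3

A tropical monomial a ⊗ x^⊗i evaluates to a + i · x. Evaluating each term at x = -1:
  Term 0 contributes -2 + 0 · -1 = -2
  Term 1 contributes 10 + 1 · -1 = 9
  Term 2 contributes 10 + 2 · -1 = 8
  Term 3 contributes 0 + 3 · -1 = -3
  Term 4 contributes 7 + 4 · -1 = 3
p(-1) = ⊕ of these = min[-2, 9, 8, -3, 3] = -3.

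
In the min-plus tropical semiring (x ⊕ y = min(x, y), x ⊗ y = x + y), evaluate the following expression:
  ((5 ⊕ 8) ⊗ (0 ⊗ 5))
((5 ⊕ 8) ⊗ (0 ⊗ 5)) = 10

Expand innermost to outermost. Recall ⊕ takes the minimum of its arguments and ⊗ takes their sum. Working out the expression ((5 ⊕ 8) ⊗ (0 ⊗ 5)) gives 10.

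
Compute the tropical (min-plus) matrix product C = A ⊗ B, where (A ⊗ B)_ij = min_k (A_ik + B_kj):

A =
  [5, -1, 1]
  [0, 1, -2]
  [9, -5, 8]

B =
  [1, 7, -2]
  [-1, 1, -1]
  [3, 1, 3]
A ⊗ B =
  [-2, 0, -2]
  [0, -1, -2]
  [-6, -4, -6]

Apply the min-plus product entry-by-entry:
  C[0][0] = min over k of (A[0][0] + B[0][0] = 5 + 1 = 6, A[0][1] + B[1][0] = -1 + -1 = -2, A[0][2] + B[2][0] = 1 + 3 = 4) = -2 (attained at k = 1)
  C[0][1] = min over k of (A[0][0] + B[0][1] = 5 + 7 = 12, A[0][1] + B[1][1] = -1 + 1 = 0, A[0][2] + B[2][1] = 1 + 1 = 2) = 0 (attained at k = 1)
  C[0][2] = min over k of (A[0][0] + B[0][2] = 5 + -2 = 3, A[0][1] + B[1][2] = -1 + -1 = -2, A[0][2] + B[2][2] = 1 + 3 = 4) = -2 (attained at k = 1)
  C[1][0] = min over k of (A[1][0] + B[0][0] = 0 + 1 = 1, A[1][1] + B[1][0] = 1 + -1 = 0, A[1][2] + B[2][0] = -2 + 3 = 1) = 0 (attained at k = 1)
  C[1][1] = min over k of (A[1][0] + B[0][1] = 0 + 7 = 7, A[1][1] + B[1][1] = 1 + 1 = 2, A[1][2] + B[2][1] = -2 + 1 = -1) = -1 (attained at k = 2)
  C[1][2] = min over k of (A[1][0] + B[0][2] = 0 + -2 = -2, A[1][1] + B[1][2] = 1 + -1 = 0, A[1][2] + B[2][2] = -2 + 3 = 1) = -2 (attained at k = 0)
  C[2][0] = min over k of (A[2][0] + B[0][0] = 9 + 1 = 10, A[2][1] + B[1][0] = -5 + -1 = -6, A[2][2] + B[2][0] = 8 + 3 = 11) = -6 (attained at k = 1)
  C[2][1] = min over k of (A[2][0] + B[0][1] = 9 + 7 = 16, A[2][1] + B[1][1] = -5 + 1 = -4, A[2][2] + B[2][1] = 8 + 1 = 9) = -4 (attained at k = 1)
  C[2][2] = min over k of (A[2][0] + B[0][2] = 9 + -2 = 7, A[2][1] + B[1][2] = -5 + -1 = -6, A[2][2] + B[2][2] = 8 + 3 = 11) = -6 (attained at k = 1)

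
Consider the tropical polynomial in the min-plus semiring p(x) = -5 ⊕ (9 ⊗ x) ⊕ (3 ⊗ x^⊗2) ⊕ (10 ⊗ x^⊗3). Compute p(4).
p(4) = -5

A tropical monomial a ⊗ x^⊗i evaluates to a + i · x. Evaluating each term at x = 4:
  Term 0 contributes -5 + 0 · 4 = -5
  Term 1 contributes 9 + 1 · 4 = 13
  Term 2 contributes 3 + 2 · 4 = 11
  Term 3 contributes 10 + 3 · 4 = 22
p(4) = ⊕ of these = min[-5, 13, 11, 22] = -5.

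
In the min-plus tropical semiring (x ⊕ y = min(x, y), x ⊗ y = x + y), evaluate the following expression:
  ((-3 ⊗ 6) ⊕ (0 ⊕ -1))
((-3 ⊗ 6) ⊕ (0 ⊕ -1)) = -1

Expand innermost to outermost. Recall ⊕ takes the minimum of its arguments and ⊗ takes their sum. Working out the expression ((-3 ⊗ 6) ⊕ (0 ⊕ -1)) gives -1.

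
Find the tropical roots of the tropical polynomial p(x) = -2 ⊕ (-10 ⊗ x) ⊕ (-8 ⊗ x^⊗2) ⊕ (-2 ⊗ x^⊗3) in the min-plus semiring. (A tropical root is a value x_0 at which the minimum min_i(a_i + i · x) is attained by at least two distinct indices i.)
Roots: {-6, -2, 8}

Each tropical root is a break point of the lower envelope of the lines y = a_i + i · x (there are 4 lines, with slopes 0, 1, ..., 3). Only the lines that attain the minimum somewhere contribute to roots; other lines are dominated. Here the surviving (envelope) indices are i = 3, i = 2, i = 1, i = 0.
Intersections between consecutive envelope lines give the roots: for adjacent envelope indices i < j the intersection is x = (a_i − a_j) / (j − i). Reading off the sorted break points: {-6, -2, 8}.
Verification: at each break x_0, at least two indices attain the minimum of min_i(a_i + i · x_0).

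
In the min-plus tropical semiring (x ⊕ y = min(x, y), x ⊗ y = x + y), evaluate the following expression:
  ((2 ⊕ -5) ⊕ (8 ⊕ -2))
((2 ⊕ -5) ⊕ (8 ⊕ -2)) = -5

Expand innermost to outermost. Recall ⊕ takes the minimum of its arguments and ⊗ takes their sum. Working out the expression ((2 ⊕ -5) ⊕ (8 ⊕ -2)) gives -5.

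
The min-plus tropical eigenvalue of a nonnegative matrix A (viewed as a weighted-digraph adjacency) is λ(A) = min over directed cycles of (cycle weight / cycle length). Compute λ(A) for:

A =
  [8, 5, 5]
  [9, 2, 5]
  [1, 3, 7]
λ(A) = 2

Enumerate directed cycles and compute their means (weight / length). Sample:
  cycle 0 → 0: weight = 8, length = 1, mean = 8/1 ≈ 8.000
  cycle 1 → 1: weight = 2, length = 1, mean = 2/1 ≈ 2.000
  cycle 2 → 2: weight = 7, length = 1, mean = 7/1 ≈ 7.000
  cycle 0 → 1 → 0: weight = 14, length = 2, mean = 14/2 ≈ 7.000
  cycle 0 → 2 → 0: weight = 6, length = 2, mean = 6/2 ≈ 3.000
  cycle 1 → 0 → 1: weight = 14, length = 2, mean = 14/2 ≈ 7.000
Minimum mean = 2.000, attained e.g. along the cycle 1 → 1 with weight 2 and length 1. So λ(A) = 2/1 = 2.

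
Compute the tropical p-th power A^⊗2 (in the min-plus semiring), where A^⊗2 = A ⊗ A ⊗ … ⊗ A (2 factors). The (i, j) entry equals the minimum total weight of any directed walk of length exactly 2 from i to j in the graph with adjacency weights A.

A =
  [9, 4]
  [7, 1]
A^⊗2 =
  [11, 5]
  [8, 2]

Each entry (A^⊗2)_ij equals the minimum over all length-2 walks i = v_0 → v_1 → … → v_2 = j of Σ_t A[v_t][v_{t+1}]. For example, for (i, j) = (0, 1) we minimise over 2 possible intermediate vertex sequences; the minimum is 5, attained along the walk 0 → 1 → 1.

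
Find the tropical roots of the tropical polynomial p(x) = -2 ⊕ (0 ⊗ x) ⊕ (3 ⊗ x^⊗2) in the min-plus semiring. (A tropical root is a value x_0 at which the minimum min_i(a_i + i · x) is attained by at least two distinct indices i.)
Roots: {-3, -2}

Each tropical root is a break point of the lower envelope of the lines y = a_i + i · x (there are 3 lines, with slopes 0, 1, ..., 2). Only the lines that attain the minimum somewhere contribute to roots; other lines are dominated. Here the surviving (envelope) indices are i = 2, i = 1, i = 0.
Intersections between consecutive envelope lines give the roots: for adjacent envelope indices i < j the intersection is x = (a_i − a_j) / (j − i). Reading off the sorted break points: {-3, -2}.
Verification: at each break x_0, at least two indices attain the minimum of min_i(a_i + i · x_0).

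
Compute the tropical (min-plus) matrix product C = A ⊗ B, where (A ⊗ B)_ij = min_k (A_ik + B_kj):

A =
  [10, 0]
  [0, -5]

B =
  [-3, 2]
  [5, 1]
A ⊗ B =
  [5, 1]
  [-3, -4]

Apply the min-plus product entry-by-entry:
  C[0][0] = min over k of (A[0][0] + B[0][0] = 10 + -3 = 7, A[0][1] + B[1][0] = 0 + 5 = 5) = 5 (attained at k = 1)
  C[0][1] = min over k of (A[0][0] + B[0][1] = 10 + 2 = 12, A[0][1] + B[1][1] = 0 + 1 = 1) = 1 (attained at k = 1)
  C[1][0] = min over k of (A[1][0] + B[0][0] = 0 + -3 = -3, A[1][1] + B[1][0] = -5 + 5 = 0) = -3 (attained at k = 0)
  C[1][1] = min over k of (A[1][0] + B[0][1] = 0 + 2 = 2, A[1][1] + B[1][1] = -5 + 1 = -4) = -4 (attained at k = 1)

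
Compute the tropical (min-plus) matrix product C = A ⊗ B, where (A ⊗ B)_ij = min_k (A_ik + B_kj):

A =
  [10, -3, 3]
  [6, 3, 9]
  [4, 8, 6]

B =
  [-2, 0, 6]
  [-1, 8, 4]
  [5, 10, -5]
A ⊗ B =
  [-4, 5, -2]
  [2, 6, 4]
  [2, 4, 1]

Apply the min-plus product entry-by-entry:
  C[0][0] = min over k of (A[0][0] + B[0][0] = 10 + -2 = 8, A[0][1] + B[1][0] = -3 + -1 = -4, A[0][2] + B[2][0] = 3 + 5 = 8) = -4 (attained at k = 1)
  C[0][1] = min over k of (A[0][0] + B[0][1] = 10 + 0 = 10, A[0][1] + B[1][1] = -3 + 8 = 5, A[0][2] + B[2][1] = 3 + 10 = 13) = 5 (attained at k = 1)
  C[0][2] = min over k of (A[0][0] + B[0][2] = 10 + 6 = 16, A[0][1] + B[1][2] = -3 + 4 = 1, A[0][2] + B[2][2] = 3 + -5 = -2) = -2 (attained at k = 2)
  C[1][0] = min over k of (A[1][0] + B[0][0] = 6 + -2 = 4, A[1][1] + B[1][0] = 3 + -1 = 2, A[1][2] + B[2][0] = 9 + 5 = 14) = 2 (attained at k = 1)
  C[1][1] = min over k of (A[1][0] + B[0][1] = 6 + 0 = 6, A[1][1] + B[1][1] = 3 + 8 = 11, A[1][2] + B[2][1] = 9 + 10 = 19) = 6 (attained at k = 0)
  C[1][2] = min over k of (A[1][0] + B[0][2] = 6 + 6 = 12, A[1][1] + B[1][2] = 3 + 4 = 7, A[1][2] + B[2][2] = 9 + -5 = 4) = 4 (attained at k = 2)
  C[2][0] = min over k of (A[2][0] + B[0][0] = 4 + -2 = 2, A[2][1] + B[1][0] = 8 + -1 = 7, A[2][2] + B[2][0] = 6 + 5 = 11) = 2 (attained at k = 0)
  C[2][1] = min over k of (A[2][0] + B[0][1] = 4 + 0 = 4, A[2][1] + B[1][1] = 8 + 8 = 16, A[2][2] + B[2][1] = 6 + 10 = 16) = 4 (attained at k = 0)
  C[2][2] = min over k of (A[2][0] + B[0][2] = 4 + 6 = 10, A[2][1] + B[1][2] = 8 + 4 = 12, A[2][2] + B[2][2] = 6 + -5 = 1) = 1 (attained at k = 2)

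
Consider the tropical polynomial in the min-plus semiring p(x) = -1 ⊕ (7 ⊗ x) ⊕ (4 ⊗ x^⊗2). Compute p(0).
p(0) = -1

A tropical monomial a ⊗ x^⊗i evaluates to a + i · x. Evaluating each term at x = 0:
  Term 0 contributes -1 + 0 · 0 = -1
  Term 1 contributes 7 + 1 · 0 = 7
  Term 2 contributes 4 + 2 · 0 = 4
p(0) = ⊕ of these = min[-1, 7, 4] = -1.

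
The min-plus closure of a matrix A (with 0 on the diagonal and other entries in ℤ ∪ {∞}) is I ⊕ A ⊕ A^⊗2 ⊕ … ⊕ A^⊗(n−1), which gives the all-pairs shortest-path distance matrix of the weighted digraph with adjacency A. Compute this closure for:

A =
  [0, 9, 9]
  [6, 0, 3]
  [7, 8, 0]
Closure =
  [0, 9, 9]
  [6, 0, 3]
  [7, 8, 0]

This is the Floyd-Warshall all-pairs shortest-path computation. For each intermediate vertex k = 0, 1, …, 2, update dist[i][j] ← min(dist[i][j], dist[i][k] + dist[k][j]). The final matrix gives, for each (i, j), the minimum total weight of any directed path from i to j (possibly empty when i = j).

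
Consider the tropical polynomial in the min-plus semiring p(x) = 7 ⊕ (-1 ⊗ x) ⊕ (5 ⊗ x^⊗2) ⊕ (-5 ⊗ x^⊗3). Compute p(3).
p(3) = 2

A tropical monomial a ⊗ x^⊗i evaluates to a + i · x. Evaluating each term at x = 3:
  Term 0 contributes 7 + 0 · 3 = 7
  Term 1 contributes -1 + 1 · 3 = 2
  Term 2 contributes 5 + 2 · 3 = 11
  Term 3 contributes -5 + 3 · 3 = 4
p(3) = ⊕ of these = min[7, 2, 11, 4] = 2.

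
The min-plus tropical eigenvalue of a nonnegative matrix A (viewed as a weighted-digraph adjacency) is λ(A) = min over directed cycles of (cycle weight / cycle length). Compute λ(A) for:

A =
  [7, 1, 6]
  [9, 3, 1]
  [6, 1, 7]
λ(A) = 1

Enumerate directed cycles and compute their means (weight / length). Sample:
  cycle 0 → 0: weight = 7, length = 1, mean = 7/1 ≈ 7.000
  cycle 1 → 1: weight = 3, length = 1, mean = 3/1 ≈ 3.000
  cycle 2 → 2: weight = 7, length = 1, mean = 7/1 ≈ 7.000
  cycle 0 → 1 → 0: weight = 10, length = 2, mean = 10/2 ≈ 5.000
  cycle 0 → 2 → 0: weight = 12, length = 2, mean = 12/2 ≈ 6.000
  cycle 1 → 0 → 1: weight = 10, length = 2, mean = 10/2 ≈ 5.000
Minimum mean = 1.000, attained e.g. along the cycle 1 → 2 → 1 with weight 2 and length 2. So λ(A) = 2/2 = 1.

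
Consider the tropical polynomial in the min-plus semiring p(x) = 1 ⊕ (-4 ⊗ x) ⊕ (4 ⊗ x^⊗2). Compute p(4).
p(4) = 0

A tropical monomial a ⊗ x^⊗i evaluates to a + i · x. Evaluating each term at x = 4:
  Term 0 contributes 1 + 0 · 4 = 1
  Term 1 contributes -4 + 1 · 4 = 0
  Term 2 contributes 4 + 2 · 4 = 12
p(4) = ⊕ of these = min[1, 0, 12] = 0.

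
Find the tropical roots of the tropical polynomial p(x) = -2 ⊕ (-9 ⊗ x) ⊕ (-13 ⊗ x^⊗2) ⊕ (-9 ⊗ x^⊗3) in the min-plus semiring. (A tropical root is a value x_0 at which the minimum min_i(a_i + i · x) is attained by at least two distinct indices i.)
Roots: {-4, 4, 7}

Each tropical root is a break point of the lower envelope of the lines y = a_i + i · x (there are 4 lines, with slopes 0, 1, ..., 3). Only the lines that attain the minimum somewhere contribute to roots; other lines are dominated. Here the surviving (envelope) indices are i = 3, i = 2, i = 1, i = 0.
Intersections between consecutive envelope lines give the roots: for adjacent envelope indices i < j the intersection is x = (a_i − a_j) / (j − i). Reading off the sorted break points: {-4, 4, 7}.
Verification: at each break x_0, at least two indices attain the minimum of min_i(a_i + i · x_0).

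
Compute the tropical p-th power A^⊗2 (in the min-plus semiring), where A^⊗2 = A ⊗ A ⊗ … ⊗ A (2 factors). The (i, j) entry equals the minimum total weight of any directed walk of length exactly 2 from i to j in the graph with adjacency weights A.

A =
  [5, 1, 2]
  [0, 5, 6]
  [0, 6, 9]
A^⊗2 =
  [1, 6, 7]
  [5, 1, 2]
  [5, 1, 2]

Each entry (A^⊗2)_ij equals the minimum over all length-2 walks i = v_0 → v_1 → … → v_2 = j of Σ_t A[v_t][v_{t+1}]. For example, for (i, j) = (0, 2) we minimise over 3 possible intermediate vertex sequences; the minimum is 7, attained along the walk 0 → 0 → 2.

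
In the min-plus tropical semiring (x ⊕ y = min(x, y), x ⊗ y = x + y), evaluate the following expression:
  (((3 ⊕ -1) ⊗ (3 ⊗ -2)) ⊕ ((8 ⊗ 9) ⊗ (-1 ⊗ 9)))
(((3 ⊕ -1) ⊗ (3 ⊗ -2)) ⊕ ((8 ⊗ 9) ⊗ (-1 ⊗ 9))) = 0

Expand innermost to outermost. Recall ⊕ takes the minimum of its arguments and ⊗ takes their sum. Working out the expression (((3 ⊕ -1) ⊗ (3 ⊗ -2)) ⊕ ((8 ⊗ 9) ⊗ (-1 ⊗ 9))) gives 0.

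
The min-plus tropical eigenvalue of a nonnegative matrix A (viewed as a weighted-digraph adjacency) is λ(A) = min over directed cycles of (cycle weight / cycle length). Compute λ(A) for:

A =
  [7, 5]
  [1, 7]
λ(A) = 3

Enumerate directed cycles and compute their means (weight / length). Sample:
  cycle 0 → 0: weight = 7, length = 1, mean = 7/1 ≈ 7.000
  cycle 1 → 1: weight = 7, length = 1, mean = 7/1 ≈ 7.000
  cycle 0 → 1 → 0: weight = 6, length = 2, mean = 6/2 ≈ 3.000
  cycle 1 → 0 → 1: weight = 6, length = 2, mean = 6/2 ≈ 3.000
Minimum mean = 3.000, attained e.g. along the cycle 0 → 1 → 0 with weight 6 and length 2. So λ(A) = 6/2 = 3.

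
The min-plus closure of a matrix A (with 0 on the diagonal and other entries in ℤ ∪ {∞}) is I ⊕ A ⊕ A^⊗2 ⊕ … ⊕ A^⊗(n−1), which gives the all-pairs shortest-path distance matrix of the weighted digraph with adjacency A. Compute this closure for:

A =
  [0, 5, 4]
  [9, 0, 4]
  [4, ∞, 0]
Closure =
  [0, 5, 4]
  [8, 0, 4]
  [4, 9, 0]

This is the Floyd-Warshall all-pairs shortest-path computation. For each intermediate vertex k = 0, 1, …, 2, update dist[i][j] ← min(dist[i][j], dist[i][k] + dist[k][j]). The final matrix gives, for each (i, j), the minimum total weight of any directed path from i to j (possibly empty when i = j).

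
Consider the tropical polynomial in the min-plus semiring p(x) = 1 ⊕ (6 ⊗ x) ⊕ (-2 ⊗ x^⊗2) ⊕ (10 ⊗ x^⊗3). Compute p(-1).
p(-1) = -4

A tropical monomial a ⊗ x^⊗i evaluates to a + i · x. Evaluating each term at x = -1:
  Term 0 contributes 1 + 0 · -1 = 1
  Term 1 contributes 6 + 1 · -1 = 5
  Term 2 contributes -2 + 2 · -1 = -4
  Term 3 contributes 10 + 3 · -1 = 7
p(-1) = ⊕ of these = min[1, 5, -4, 7] = -4.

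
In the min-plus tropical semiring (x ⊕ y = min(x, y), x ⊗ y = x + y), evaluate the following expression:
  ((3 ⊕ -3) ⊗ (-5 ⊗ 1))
((3 ⊕ -3) ⊗ (-5 ⊗ 1)) = -7

Expand innermost to outermost. Recall ⊕ takes the minimum of its arguments and ⊗ takes their sum. Working out the expression ((3 ⊕ -3) ⊗ (-5 ⊗ 1)) gives -7.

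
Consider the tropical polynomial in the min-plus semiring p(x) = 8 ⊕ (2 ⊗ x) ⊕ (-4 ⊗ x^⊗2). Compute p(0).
p(0) = -4

A tropical monomial a ⊗ x^⊗i evaluates to a + i · x. Evaluating each term at x = 0:
  Term 0 contributes 8 + 0 · 0 = 8
  Term 1 contributes 2 + 1 · 0 = 2
  Term 2 contributes -4 + 2 · 0 = -4
p(0) = ⊕ of these = min[8, 2, -4] = -4.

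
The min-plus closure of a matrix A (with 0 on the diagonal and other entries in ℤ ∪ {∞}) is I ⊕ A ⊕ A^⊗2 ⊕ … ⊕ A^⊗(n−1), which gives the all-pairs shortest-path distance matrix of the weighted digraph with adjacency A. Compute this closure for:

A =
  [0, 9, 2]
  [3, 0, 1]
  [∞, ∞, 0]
Closure =
  [0, 9, 2]
  [3, 0, 1]
  [∞, ∞, 0]

This is the Floyd-Warshall all-pairs shortest-path computation. For each intermediate vertex k = 0, 1, …, 2, update dist[i][j] ← min(dist[i][j], dist[i][k] + dist[k][j]). The final matrix gives, for each (i, j), the minimum total weight of any directed path from i to j (possibly empty when i = j).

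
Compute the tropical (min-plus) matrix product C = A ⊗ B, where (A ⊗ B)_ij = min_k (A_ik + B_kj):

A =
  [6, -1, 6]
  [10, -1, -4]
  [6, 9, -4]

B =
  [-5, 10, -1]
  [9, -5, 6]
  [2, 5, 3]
A ⊗ B =
  [1, -6, 5]
  [-2, -6, -1]
  [-2, 1, -1]

Apply the min-plus product entry-by-entry:
  C[0][0] = min over k of (A[0][0] + B[0][0] = 6 + -5 = 1, A[0][1] + B[1][0] = -1 + 9 = 8, A[0][2] + B[2][0] = 6 + 2 = 8) = 1 (attained at k = 0)
  C[0][1] = min over k of (A[0][0] + B[0][1] = 6 + 10 = 16, A[0][1] + B[1][1] = -1 + -5 = -6, A[0][2] + B[2][1] = 6 + 5 = 11) = -6 (attained at k = 1)
  C[0][2] = min over k of (A[0][0] + B[0][2] = 6 + -1 = 5, A[0][1] + B[1][2] = -1 + 6 = 5, A[0][2] + B[2][2] = 6 + 3 = 9) = 5 (attained at k = 0)
  C[1][0] = min over k of (A[1][0] + B[0][0] = 10 + -5 = 5, A[1][1] + B[1][0] = -1 + 9 = 8, A[1][2] + B[2][0] = -4 + 2 = -2) = -2 (attained at k = 2)
  C[1][1] = min over k of (A[1][0] + B[0][1] = 10 + 10 = 20, A[1][1] + B[1][1] = -1 + -5 = -6, A[1][2] + B[2][1] = -4 + 5 = 1) = -6 (attained at k = 1)
  C[1][2] = min over k of (A[1][0] + B[0][2] = 10 + -1 = 9, A[1][1] + B[1][2] = -1 + 6 = 5, A[1][2] + B[2][2] = -4 + 3 = -1) = -1 (attained at k = 2)
  C[2][0] = min over k of (A[2][0] + B[0][0] = 6 + -5 = 1, A[2][1] + B[1][0] = 9 + 9 = 18, A[2][2] + B[2][0] = -4 + 2 = -2) = -2 (attained at k = 2)
  C[2][1] = min over k of (A[2][0] + B[0][1] = 6 + 10 = 16, A[2][1] + B[1][1] = 9 + -5 = 4, A[2][2] + B[2][1] = -4 + 5 = 1) = 1 (attained at k = 2)
  C[2][2] = min over k of (A[2][0] + B[0][2] = 6 + -1 = 5, A[2][1] + B[1][2] = 9 + 6 = 15, A[2][2] + B[2][2] = -4 + 3 = -1) = -1 (attained at k = 2)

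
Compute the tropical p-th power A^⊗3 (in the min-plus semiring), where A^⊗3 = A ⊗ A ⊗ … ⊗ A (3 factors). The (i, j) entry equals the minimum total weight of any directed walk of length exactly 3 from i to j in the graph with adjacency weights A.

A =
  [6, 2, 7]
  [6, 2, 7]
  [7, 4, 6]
A^⊗3 =
  [10, 6, 11]
  [10, 6, 11]
  [12, 8, 13]

Each entry (A^⊗3)_ij equals the minimum over all length-3 walks i = v_0 → v_1 → … → v_3 = j of Σ_t A[v_t][v_{t+1}]. For example, for (i, j) = (0, 2) we minimise over 9 possible intermediate vertex sequences; the minimum is 11, attained along the walk 0 → 1 → 1 → 2.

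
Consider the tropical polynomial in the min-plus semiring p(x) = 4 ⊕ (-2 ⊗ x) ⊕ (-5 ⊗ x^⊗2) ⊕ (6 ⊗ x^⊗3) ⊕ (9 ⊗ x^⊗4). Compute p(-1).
p(-1) = -7

A tropical monomial a ⊗ x^⊗i evaluates to a + i · x. Evaluating each term at x = -1:
  Term 0 contributes 4 + 0 · -1 = 4
  Term 1 contributes -2 + 1 · -1 = -3
  Term 2 contributes -5 + 2 · -1 = -7
  Term 3 contributes 6 + 3 · -1 = 3
  Term 4 contributes 9 + 4 · -1 = 5
p(-1) = ⊕ of these = min[4, -3, -7, 3, 5] = -7.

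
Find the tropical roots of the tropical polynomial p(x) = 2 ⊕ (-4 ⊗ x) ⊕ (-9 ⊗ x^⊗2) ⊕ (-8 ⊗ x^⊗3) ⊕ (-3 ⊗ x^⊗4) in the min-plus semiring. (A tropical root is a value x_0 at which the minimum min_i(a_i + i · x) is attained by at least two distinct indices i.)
Roots: {-5, -1, 5, 6}

Each tropical root is a break point of the lower envelope of the lines y = a_i + i · x (there are 5 lines, with slopes 0, 1, ..., 4). Only the lines that attain the minimum somewhere contribute to roots; other lines are dominated. Here the surviving (envelope) indices are i = 4, i = 3, i = 2, i = 1, i = 0.
Intersections between consecutive envelope lines give the roots: for adjacent envelope indices i < j the intersection is x = (a_i − a_j) / (j − i). Reading off the sorted break points: {-5, -1, 5, 6}.
Verification: at each break x_0, at least two indices attain the minimum of min_i(a_i + i · x_0).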